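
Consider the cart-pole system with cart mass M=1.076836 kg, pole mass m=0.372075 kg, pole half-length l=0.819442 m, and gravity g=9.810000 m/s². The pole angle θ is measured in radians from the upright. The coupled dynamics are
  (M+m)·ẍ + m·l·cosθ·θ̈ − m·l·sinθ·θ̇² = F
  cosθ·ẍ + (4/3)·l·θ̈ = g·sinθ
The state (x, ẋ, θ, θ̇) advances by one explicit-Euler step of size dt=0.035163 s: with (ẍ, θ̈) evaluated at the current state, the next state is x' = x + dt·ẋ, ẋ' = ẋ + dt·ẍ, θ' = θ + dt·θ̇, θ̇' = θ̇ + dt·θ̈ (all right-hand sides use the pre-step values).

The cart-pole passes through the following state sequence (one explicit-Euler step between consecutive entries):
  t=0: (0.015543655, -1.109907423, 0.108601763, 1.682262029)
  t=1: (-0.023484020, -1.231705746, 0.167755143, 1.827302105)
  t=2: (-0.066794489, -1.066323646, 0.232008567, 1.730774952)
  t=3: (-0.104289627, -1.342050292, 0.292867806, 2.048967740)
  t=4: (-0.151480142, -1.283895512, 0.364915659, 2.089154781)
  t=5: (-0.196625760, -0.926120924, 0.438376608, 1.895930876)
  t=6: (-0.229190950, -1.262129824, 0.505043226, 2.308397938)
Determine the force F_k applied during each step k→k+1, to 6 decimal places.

F_0 = -3.862076 N
F_1 = 5.819453 N
F_2 = -8.886390 N
F_3 = 2.360377 N
F_4 = 12.702303 N
F_5 = -11.072368 N

step 0→1:
  ẍ = (ẋ'−ẋ)/dt = (-1.231705746−-1.109907423)/0.035163 = -3.463821
  θ̈ = (θ̇'−θ̇)/dt = (1.827302105−1.682262029)/0.035163 = 4.124792
  sinθ=0.108388, cosθ=0.994109
  F = (M+m)·ẍ + m·l·cosθ·θ̈ − m·l·sinθ·θ̇² = -5.018768 + 1.250215 − 0.093523 = -3.862076
step 1→2:
  ẍ = (ẋ'−ẋ)/dt = (-1.066323646−-1.231705746)/0.035163 = 4.703299
  θ̈ = (θ̇'−θ̇)/dt = (1.730774952−1.827302105)/0.035163 = -2.745134
  sinθ=0.166969, cosθ=0.985962
  F = (M+m)·ẍ + m·l·cosθ·θ̈ − m·l·sinθ·θ̇² = 6.814662 + -0.825225 − 0.169983 = 5.819453
step 2→3:
  ẍ = (ẋ'−ẋ)/dt = (-1.342050292−-1.066323646)/0.035163 = -7.841386
  θ̈ = (θ̇'−θ̇)/dt = (2.048967740−1.730774952)/0.035163 = 9.049080
  sinθ=0.229933, cosθ=0.973207
  F = (M+m)·ẍ + m·l·cosθ·θ̈ − m·l·sinθ·θ̇² = -11.361470 + 2.685086 − 0.210006 = -8.886390
step 3→4:
  ẍ = (ẋ'−ẋ)/dt = (-1.283895512−-1.342050292)/0.035163 = 1.653863
  θ̈ = (θ̇'−θ̇)/dt = (2.089154781−2.048967740)/0.035163 = 1.142879
  sinθ=0.288699, cosθ=0.957420
  F = (M+m)·ẍ + m·l·cosθ·θ̈ − m·l·sinθ·θ̇² = 2.396300 + 0.333619 − 0.369542 = 2.360377
step 4→5:
  ẍ = (ẋ'−ẋ)/dt = (-0.926120924−-1.283895512)/0.035163 = 10.174746
  θ̈ = (θ̇'−θ̇)/dt = (1.895930876−2.089154781)/0.035163 = -5.495092
  sinθ=0.356871, cosθ=0.934154
  F = (M+m)·ẍ + m·l·cosθ·θ̈ − m·l·sinθ·θ̇² = 14.742301 + -1.565100 − 0.474898 = 12.702303
step 5→6:
  ẍ = (ẋ'−ẋ)/dt = (-1.262129824−-0.926120924)/0.035163 = -9.555752
  θ̈ = (θ̇'−θ̇)/dt = (2.308397938−1.895930876)/0.035163 = 11.730144
  sinθ=0.424470, cosθ=0.905442
  F = (M+m)·ẍ + m·l·cosθ·θ̈ − m·l·sinθ·θ̇² = -13.845434 + 3.238267 − 0.465201 = -11.072368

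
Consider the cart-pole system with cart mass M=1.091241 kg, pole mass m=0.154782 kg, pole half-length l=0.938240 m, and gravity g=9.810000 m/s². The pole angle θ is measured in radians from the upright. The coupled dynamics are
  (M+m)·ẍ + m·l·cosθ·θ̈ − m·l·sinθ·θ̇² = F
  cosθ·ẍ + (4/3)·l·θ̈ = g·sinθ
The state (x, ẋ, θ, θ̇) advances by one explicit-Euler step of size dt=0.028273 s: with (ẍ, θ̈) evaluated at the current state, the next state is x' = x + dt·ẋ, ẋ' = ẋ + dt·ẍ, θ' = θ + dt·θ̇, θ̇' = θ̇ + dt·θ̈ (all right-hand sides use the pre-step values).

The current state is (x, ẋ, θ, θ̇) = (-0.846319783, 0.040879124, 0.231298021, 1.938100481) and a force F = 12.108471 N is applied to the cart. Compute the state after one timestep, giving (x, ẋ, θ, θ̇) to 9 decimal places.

(-0.845164008, 0.339015415, 0.286093936, 1.756951535)

sinθ=0.229241171, cosθ=0.973369655
temp = (F + m·l·θ̇²·sinθ)/(M+m) = (12.108471 + 0.125048819)/1.246023 = 9.818052973
θ̈ = (g·sinθ − cosθ·temp)/(l·(4/3 − m·cos²θ/(M+m))) = -6.407135648
ẍ = temp − m·l·θ̈·cosθ/(M+m) = 10.544911787
Euler: x'=-0.846319783+0.028273·0.040879124=-0.845164008, ẋ'=0.040879124+0.028273·10.544911787=0.339015415
       θ'=0.231298021+0.028273·1.938100481=0.286093936, θ̇'=1.938100481+0.028273·-6.407135648=1.756951535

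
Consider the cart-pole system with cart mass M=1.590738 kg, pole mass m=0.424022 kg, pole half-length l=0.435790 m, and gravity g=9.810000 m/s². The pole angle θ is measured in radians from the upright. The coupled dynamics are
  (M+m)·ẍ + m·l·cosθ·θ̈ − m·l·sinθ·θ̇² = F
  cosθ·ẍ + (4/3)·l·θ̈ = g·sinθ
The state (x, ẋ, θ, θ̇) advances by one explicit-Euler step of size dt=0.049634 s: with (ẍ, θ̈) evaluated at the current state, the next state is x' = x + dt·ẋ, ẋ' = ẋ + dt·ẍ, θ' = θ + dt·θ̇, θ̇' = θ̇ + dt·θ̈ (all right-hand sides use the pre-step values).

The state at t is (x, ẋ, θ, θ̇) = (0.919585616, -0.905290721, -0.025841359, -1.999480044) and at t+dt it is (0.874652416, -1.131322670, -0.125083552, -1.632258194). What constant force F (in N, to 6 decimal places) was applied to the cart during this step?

ẍ = (ẋ'−ẋ)/dt = (-1.131322670−-0.905290721)/0.049634 = -4.553974
θ̈ = (θ̇'−θ̇)/dt = (-1.632258194−-1.999480044)/0.049634 = 7.398595
sinθ=-0.025838, cosθ=0.999666
F = (M+m)·ẍ + m·l·cosθ·θ̈ − m·l·sinθ·θ̇² = -9.175165 + 1.366690 − -0.019088 = -7.789387

F = -7.789387 N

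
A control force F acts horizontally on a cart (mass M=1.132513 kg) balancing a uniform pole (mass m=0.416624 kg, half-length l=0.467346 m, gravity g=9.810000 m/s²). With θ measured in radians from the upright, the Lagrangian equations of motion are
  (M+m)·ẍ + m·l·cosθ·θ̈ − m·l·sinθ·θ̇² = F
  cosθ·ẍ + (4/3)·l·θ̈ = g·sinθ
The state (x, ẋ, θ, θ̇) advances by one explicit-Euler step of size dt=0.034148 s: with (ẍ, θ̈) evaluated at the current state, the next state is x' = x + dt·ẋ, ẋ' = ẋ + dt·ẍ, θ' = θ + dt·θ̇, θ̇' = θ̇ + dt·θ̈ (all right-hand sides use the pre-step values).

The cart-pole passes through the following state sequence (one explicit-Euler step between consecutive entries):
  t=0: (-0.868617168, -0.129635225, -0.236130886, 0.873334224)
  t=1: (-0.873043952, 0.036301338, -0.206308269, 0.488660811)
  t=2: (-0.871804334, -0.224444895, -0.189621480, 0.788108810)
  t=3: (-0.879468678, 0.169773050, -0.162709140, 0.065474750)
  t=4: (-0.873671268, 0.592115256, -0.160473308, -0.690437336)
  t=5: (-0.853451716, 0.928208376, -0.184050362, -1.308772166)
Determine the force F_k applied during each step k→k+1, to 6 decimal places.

F_0 = 5.430023 N
F_1 = -10.148121 N
F_2 = 13.860129 N
F_3 = 14.906663 N
F_4 = 11.781455 N

step 0→1:
  ẍ = (ẋ'−ẋ)/dt = (0.036301338−-0.129635225)/0.034148 = 4.859335
  θ̈ = (θ̇'−θ̇)/dt = (0.488660811−0.873334224)/0.034148 = -11.264889
  sinθ=-0.233943, cosθ=0.972250
  F = (M+m)·ẍ + m·l·cosθ·θ̈ − m·l·sinθ·θ̇² = 7.527775 + -2.132494 − -0.034742 = 5.430023
step 1→2:
  ẍ = (ẋ'−ẋ)/dt = (-0.224444895−0.036301338)/0.034148 = -7.635769
  θ̈ = (θ̇'−θ̇)/dt = (0.788108810−0.488660811)/0.034148 = 8.769123
  sinθ=-0.204848, cosθ=0.978794
  F = (M+m)·ẍ + m·l·cosθ·θ̈ − m·l·sinθ·θ̇² = -11.828852 + 1.671207 − -0.009524 = -10.148121
step 2→3:
  ẍ = (ẋ'−ẋ)/dt = (0.169773050−-0.224444895)/0.034148 = 11.544393
  θ̈ = (θ̇'−θ̇)/dt = (0.065474750−0.788108810)/0.034148 = -21.161827
  sinθ=-0.188487, cosθ=0.982076
  F = (M+m)·ẍ + m·l·cosθ·θ̈ − m·l·sinθ·θ̇² = 17.883847 + -4.046513 − -0.022795 = 13.860129
step 3→4:
  ẍ = (ẋ'−ẋ)/dt = (0.592115256−0.169773050)/0.034148 = 12.367992
  θ̈ = (θ̇'−θ̇)/dt = (-0.690437336−0.065474750)/0.034148 = -22.136350
  sinθ=-0.161992, cosθ=0.986792
  F = (M+m)·ẍ + m·l·cosθ·θ̈ − m·l·sinθ·θ̇² = 19.159715 + -4.253187 − -0.000135 = 14.906663
step 4→5:
  ẍ = (ẋ'−ẋ)/dt = (0.928208376−0.592115256)/0.034148 = 9.842249
  θ̈ = (θ̇'−θ̇)/dt = (-1.308772166−-0.690437336)/0.034148 = -18.107498
  sinθ=-0.159785, cosθ=0.987152
  F = (M+m)·ẍ + m·l·cosθ·θ̈ − m·l·sinθ·θ̇² = 15.246992 + -3.480368 − -0.014831 = 11.781455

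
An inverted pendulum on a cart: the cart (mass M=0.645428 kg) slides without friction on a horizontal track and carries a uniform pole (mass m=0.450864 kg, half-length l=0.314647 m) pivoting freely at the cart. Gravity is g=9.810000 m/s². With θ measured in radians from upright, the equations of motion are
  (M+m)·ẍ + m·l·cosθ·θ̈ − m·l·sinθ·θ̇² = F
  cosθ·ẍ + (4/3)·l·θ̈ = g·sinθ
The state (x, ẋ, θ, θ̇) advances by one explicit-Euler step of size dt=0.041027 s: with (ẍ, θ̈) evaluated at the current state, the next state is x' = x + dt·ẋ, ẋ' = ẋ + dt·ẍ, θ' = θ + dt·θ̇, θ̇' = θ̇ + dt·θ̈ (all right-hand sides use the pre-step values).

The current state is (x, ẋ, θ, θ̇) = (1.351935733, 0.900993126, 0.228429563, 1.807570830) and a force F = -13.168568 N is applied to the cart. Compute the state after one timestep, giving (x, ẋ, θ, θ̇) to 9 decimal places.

(1.388900778, 0.171153608, 0.302588771, 3.719285380)

sinθ=0.226448161, cosθ=0.974023219
temp = (F + m·l·θ̇²·sinθ)/(M+m) = (-13.168568 + 0.104961155)/1.096292 = -11.916174564
θ̈ = (g·sinθ − cosθ·temp)/(l·(4/3 − m·cos²θ/(M+m))) = 46.596498641
ẍ = temp − m·l·θ̈·cosθ/(M+m) = -17.789248982
Euler: x'=1.351935733+0.041027·0.900993126=1.388900778, ẋ'=0.900993126+0.041027·-17.789248982=0.171153608
       θ'=0.228429563+0.041027·1.807570830=0.302588771, θ̇'=1.807570830+0.041027·46.596498641=3.719285380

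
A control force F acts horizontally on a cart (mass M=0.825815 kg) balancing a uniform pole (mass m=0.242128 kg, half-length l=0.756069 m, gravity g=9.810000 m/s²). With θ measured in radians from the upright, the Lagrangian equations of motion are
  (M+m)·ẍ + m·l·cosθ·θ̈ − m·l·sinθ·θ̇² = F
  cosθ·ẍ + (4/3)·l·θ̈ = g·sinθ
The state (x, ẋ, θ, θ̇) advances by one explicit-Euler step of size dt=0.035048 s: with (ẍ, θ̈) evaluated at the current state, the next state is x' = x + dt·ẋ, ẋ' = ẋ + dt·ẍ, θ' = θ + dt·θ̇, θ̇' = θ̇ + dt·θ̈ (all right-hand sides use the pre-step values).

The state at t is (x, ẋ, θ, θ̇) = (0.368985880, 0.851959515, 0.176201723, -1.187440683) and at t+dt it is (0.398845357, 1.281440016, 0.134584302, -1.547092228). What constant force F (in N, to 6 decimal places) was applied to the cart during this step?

F = 11.191923 N

ẍ = (ẋ'−ẋ)/dt = (1.281440016−0.851959515)/0.035048 = 12.254066
θ̈ = (θ̇'−θ̇)/dt = (-1.547092228−-1.187440683)/0.035048 = -10.261685
sinθ=0.175291, cosθ=0.984517
F = (M+m)·ẍ + m·l·cosθ·θ̈ − m·l·sinθ·θ̇² = 13.086644 + -1.849474 − 0.045247 = 11.191923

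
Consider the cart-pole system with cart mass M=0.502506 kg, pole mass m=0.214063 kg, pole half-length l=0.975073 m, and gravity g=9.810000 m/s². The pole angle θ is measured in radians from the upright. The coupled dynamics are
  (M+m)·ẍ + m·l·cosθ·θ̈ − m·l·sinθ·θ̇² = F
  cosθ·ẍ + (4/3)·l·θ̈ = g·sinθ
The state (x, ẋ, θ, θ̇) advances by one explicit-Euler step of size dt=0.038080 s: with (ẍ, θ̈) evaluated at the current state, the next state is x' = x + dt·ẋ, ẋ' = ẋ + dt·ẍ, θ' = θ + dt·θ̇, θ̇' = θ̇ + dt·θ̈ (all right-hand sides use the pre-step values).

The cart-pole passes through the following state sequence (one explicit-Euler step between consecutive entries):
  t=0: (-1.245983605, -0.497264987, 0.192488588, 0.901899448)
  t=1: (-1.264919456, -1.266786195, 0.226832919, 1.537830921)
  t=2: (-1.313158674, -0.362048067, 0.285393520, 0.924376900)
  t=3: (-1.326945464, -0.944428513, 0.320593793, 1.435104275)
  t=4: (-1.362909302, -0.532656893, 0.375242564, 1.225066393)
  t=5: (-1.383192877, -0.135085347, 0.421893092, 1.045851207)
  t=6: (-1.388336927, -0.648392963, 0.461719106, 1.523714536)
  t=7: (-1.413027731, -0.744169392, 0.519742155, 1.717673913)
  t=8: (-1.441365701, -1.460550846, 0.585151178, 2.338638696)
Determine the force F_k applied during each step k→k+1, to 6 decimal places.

step 0→1:
  ẍ = (ẋ'−ẋ)/dt = (-1.266786195−-0.497264987)/0.038080 = -20.208015
  θ̈ = (θ̇'−θ̇)/dt = (1.537830921−0.901899448)/0.038080 = 16.699881
  sinθ=0.191302, cosθ=0.981531
  F = (M+m)·ẍ + m·l·cosθ·θ̈ − m·l·sinθ·θ̇² = -14.480437 + 3.421340 − 0.032480 = -11.091577
step 1→2:
  ẍ = (ẋ'−ẋ)/dt = (-0.362048067−-1.266786195)/0.038080 = 23.758879
  θ̈ = (θ̇'−θ̇)/dt = (0.924376900−1.537830921)/0.038080 = -16.109612
  sinθ=0.224893, cosθ=0.974384
  F = (M+m)·ẍ + m·l·cosθ·θ̈ − m·l·sinθ·θ̇² = 17.024876 + -3.276376 − 0.111012 = 13.637488
step 2→3:
  ẍ = (ẋ'−ẋ)/dt = (-0.944428513−-0.362048067)/0.038080 = -15.293604
  θ̈ = (θ̇'−θ̇)/dt = (1.435104275−0.924376900)/0.038080 = 13.411958
  sinθ=0.281535, cosθ=0.959551
  F = (M+m)·ẍ + m·l·cosθ·θ̈ − m·l·sinθ·θ̇² = -10.958923 + 2.686204 − 0.050212 = -8.322931
step 3→4:
  ẍ = (ẋ'−ẋ)/dt = (-0.532656893−-0.944428513)/0.038080 = 10.813330
  θ̈ = (θ̇'−θ̇)/dt = (1.225066393−1.435104275)/0.038080 = -5.515701
  sinθ=0.315130, cosθ=0.949048
  F = (M+m)·ẍ + m·l·cosθ·θ̈ − m·l·sinθ·θ̇² = 7.748497 + -1.092617 − 0.135468 = 6.520413
step 4→5:
  ẍ = (ẋ'−ẋ)/dt = (-0.135085347−-0.532656893)/0.038080 = 10.440429
  θ̈ = (θ̇'−θ̇)/dt = (1.045851207−1.225066393)/0.038080 = -4.706281
  sinθ=0.366498, cosθ=0.930419
  F = (M+m)·ẍ + m·l·cosθ·θ̈ − m·l·sinθ·θ̇² = 7.481288 + -0.913977 − 0.114807 = 6.452504
step 5→6:
  ẍ = (ẋ'−ẋ)/dt = (-0.648392963−-0.135085347)/0.038080 = -13.479717
  θ̈ = (θ̇'−θ̇)/dt = (1.523714536−1.045851207)/0.038080 = 12.548932
  sinθ=0.409488, cosθ=0.912315
  F = (M+m)·ẍ + m·l·cosθ·θ̈ − m·l·sinθ·θ̇² = -9.659147 + 2.389629 − 0.093489 = -7.363007
step 6→7:
  ẍ = (ẋ'−ẋ)/dt = (-0.744169392−-0.648392963)/0.038080 = -2.515137
  θ̈ = (θ̇'−θ̇)/dt = (1.717673913−1.523714536)/0.038080 = 5.093471
  sinθ=0.445488, cosθ=0.895288
  F = (M+m)·ẍ + m·l·cosθ·θ̈ − m·l·sinθ·θ̇² = -1.802269 + 0.951821 − 0.215885 = -1.066333
step 7→8:
  ẍ = (ẋ'−ẋ)/dt = (-1.460550846−-0.744169392)/0.038080 = -18.812538
  θ̈ = (θ̇'−θ̇)/dt = (2.338638696−1.717673913)/0.038080 = 16.306848
  sinθ=0.496656, cosθ=0.867947
  F = (M+m)·ẍ + m·l·cosθ·θ̈ − m·l·sinθ·θ̇² = -13.480482 + 2.954215 − 0.305855 = -10.832122

F_0 = -11.091577 N
F_1 = 13.637488 N
F_2 = -8.322931 N
F_3 = 6.520413 N
F_4 = 6.452504 N
F_5 = -7.363007 N
F_6 = -1.066333 N
F_7 = -10.832122 N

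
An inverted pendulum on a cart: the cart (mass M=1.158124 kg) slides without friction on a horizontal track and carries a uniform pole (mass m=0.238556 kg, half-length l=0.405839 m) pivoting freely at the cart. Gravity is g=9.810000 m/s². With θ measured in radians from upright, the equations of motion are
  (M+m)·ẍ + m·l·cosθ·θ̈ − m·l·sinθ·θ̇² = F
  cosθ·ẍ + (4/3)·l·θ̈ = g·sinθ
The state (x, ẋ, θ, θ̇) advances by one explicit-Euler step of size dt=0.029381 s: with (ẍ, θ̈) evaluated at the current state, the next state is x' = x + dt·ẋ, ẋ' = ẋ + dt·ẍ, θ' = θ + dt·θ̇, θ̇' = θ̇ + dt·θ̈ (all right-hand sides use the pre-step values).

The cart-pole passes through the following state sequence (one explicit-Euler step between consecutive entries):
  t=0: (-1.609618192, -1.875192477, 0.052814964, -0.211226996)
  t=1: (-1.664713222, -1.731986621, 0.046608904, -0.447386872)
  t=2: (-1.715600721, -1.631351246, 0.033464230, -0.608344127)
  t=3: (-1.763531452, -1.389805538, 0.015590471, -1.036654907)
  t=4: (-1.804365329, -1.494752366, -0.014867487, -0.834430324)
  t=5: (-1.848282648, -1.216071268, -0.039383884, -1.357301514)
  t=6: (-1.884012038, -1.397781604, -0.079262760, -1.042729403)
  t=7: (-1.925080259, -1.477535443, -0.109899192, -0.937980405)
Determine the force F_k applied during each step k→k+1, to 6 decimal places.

F_0 = 6.030225 N
F_1 = 4.253180 N
F_2 = 10.070556 N
F_3 = -4.324180 N
F_4 = 11.525864 N
F_5 = -7.595149 N
F_6 = -3.438829 N

step 0→1:
  ẍ = (ẋ'−ẋ)/dt = (-1.731986621−-1.875192477)/0.029381 = 4.874097
  θ̈ = (θ̇'−θ̇)/dt = (-0.447386872−-0.211226996)/0.029381 = -8.037843
  sinθ=0.052790, cosθ=0.998606
  F = (M+m)·ẍ + m·l·cosθ·θ̈ − m·l·sinθ·θ̇² = 6.807554 + -0.777101 − 0.000228 = 6.030225
step 1→2:
  ẍ = (ẋ'−ẋ)/dt = (-1.631351246−-1.731986621)/0.029381 = 3.425185
  θ̈ = (θ̇'−θ̇)/dt = (-0.608344127−-0.447386872)/0.029381 = -5.478277
  sinθ=0.046592, cosθ=0.998914
  F = (M+m)·ẍ + m·l·cosθ·θ̈ − m·l·sinθ·θ̇² = 4.783888 + -0.529805 − 0.000903 = 4.253180
step 2→3:
  ẍ = (ẋ'−ẋ)/dt = (-1.389805538−-1.631351246)/0.029381 = 8.221153
  θ̈ = (θ̇'−θ̇)/dt = (-1.036654907−-0.608344127)/0.029381 = -14.577815
  sinθ=0.033458, cosθ=0.999440
  F = (M+m)·ẍ + m·l·cosθ·θ̈ − m·l·sinθ·θ̇² = 11.482321 + -1.410566 − 0.001199 = 10.070556
step 3→4:
  ẍ = (ẋ'−ẋ)/dt = (-1.494752366−-1.389805538)/0.029381 = -3.571928
  θ̈ = (θ̇'−θ̇)/dt = (-0.834430324−-1.036654907)/0.029381 = 6.882835
  sinθ=0.015590, cosθ=0.999878
  F = (M+m)·ẍ + m·l·cosθ·θ̈ − m·l·sinθ·θ̇² = -4.988841 + 0.666283 − 0.001622 = -4.324180
step 4→5:
  ẍ = (ẋ'−ẋ)/dt = (-1.216071268−-1.494752366)/0.029381 = 9.485079
  θ̈ = (θ̇'−θ̇)/dt = (-1.357301514−-0.834430324)/0.029381 = -17.796235
  sinθ=-0.014867, cosθ=0.999889
  F = (M+m)·ẍ + m·l·cosθ·θ̈ − m·l·sinθ·θ̇² = 13.247620 + -1.722758 − -0.001002 = 11.525864
step 5→6:
  ẍ = (ẋ'−ẋ)/dt = (-1.397781604−-1.216071268)/0.029381 = -6.184621
  θ̈ = (θ̇'−θ̇)/dt = (-1.042729403−-1.357301514)/0.029381 = 10.706651
  sinθ=-0.039374, cosθ=0.999225
  F = (M+m)·ẍ + m·l·cosθ·θ̈ − m·l·sinθ·θ̇² = -8.637936 + 1.035764 − -0.007023 = -7.595149
step 6→7:
  ẍ = (ẋ'−ẋ)/dt = (-1.477535443−-1.397781604)/0.029381 = -2.714470
  θ̈ = (θ̇'−θ̇)/dt = (-0.937980405−-1.042729403)/0.029381 = 3.565195
  sinθ=-0.079180, cosθ=0.996860
  F = (M+m)·ẍ + m·l·cosθ·θ̈ − m·l·sinθ·θ̇² = -3.791246 + 0.344082 − -0.008335 = -3.438829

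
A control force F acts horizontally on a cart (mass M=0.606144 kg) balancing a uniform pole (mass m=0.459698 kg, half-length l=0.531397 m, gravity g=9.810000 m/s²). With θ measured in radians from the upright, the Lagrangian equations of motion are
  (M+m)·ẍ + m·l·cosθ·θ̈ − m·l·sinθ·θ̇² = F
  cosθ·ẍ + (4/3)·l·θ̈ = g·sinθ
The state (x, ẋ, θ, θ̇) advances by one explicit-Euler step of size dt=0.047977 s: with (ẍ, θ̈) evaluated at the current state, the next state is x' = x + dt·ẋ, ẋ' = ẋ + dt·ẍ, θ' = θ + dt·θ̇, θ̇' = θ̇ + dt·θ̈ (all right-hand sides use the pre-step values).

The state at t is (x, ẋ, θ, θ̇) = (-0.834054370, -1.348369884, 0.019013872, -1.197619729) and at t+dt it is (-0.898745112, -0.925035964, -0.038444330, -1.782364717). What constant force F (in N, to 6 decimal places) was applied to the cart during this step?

ẍ = (ẋ'−ẋ)/dt = (-0.925035964−-1.348369884)/0.047977 = 8.823685
θ̈ = (θ̇'−θ̇)/dt = (-1.782364717−-1.197619729)/0.047977 = -12.188027
sinθ=0.019013, cosθ=0.999819
F = (M+m)·ẍ + m·l·cosθ·θ̈ − m·l·sinθ·θ̇² = 9.404654 + -2.976779 − 0.006662 = 6.421213

F = 6.421213 N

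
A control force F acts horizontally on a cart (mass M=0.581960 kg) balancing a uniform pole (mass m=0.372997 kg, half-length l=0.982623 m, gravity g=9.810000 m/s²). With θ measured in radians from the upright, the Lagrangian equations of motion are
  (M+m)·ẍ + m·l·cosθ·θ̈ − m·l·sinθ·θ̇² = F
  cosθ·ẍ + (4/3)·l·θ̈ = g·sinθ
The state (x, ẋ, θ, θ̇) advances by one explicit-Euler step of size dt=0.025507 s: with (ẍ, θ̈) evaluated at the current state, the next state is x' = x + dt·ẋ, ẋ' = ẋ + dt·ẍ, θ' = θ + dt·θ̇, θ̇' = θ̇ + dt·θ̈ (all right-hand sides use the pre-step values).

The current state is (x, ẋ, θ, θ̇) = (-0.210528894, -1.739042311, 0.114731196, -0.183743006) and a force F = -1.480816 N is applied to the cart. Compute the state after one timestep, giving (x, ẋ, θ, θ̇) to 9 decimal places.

(-0.254886646, -1.806353439, 0.110044463, -0.110840593)

sinθ=0.114479656, cosθ=0.993425593
temp = (F + m·l·θ̇²·sinθ)/(M+m) = (-1.480816 + 0.001416584)/0.954957 = -1.549179090
θ̈ = (g·sinθ − cosθ·temp)/(l·(4/3 − m·cos²θ/(M+m))) = 2.858133570
ẍ = temp − m·l·θ̈·cosθ/(M+m) = -2.638927672
Euler: x'=-0.210528894+0.025507·-1.739042311=-0.254886646, ẋ'=-1.739042311+0.025507·-2.638927672=-1.806353439
       θ'=0.114731196+0.025507·-0.183743006=0.110044463, θ̇'=-0.183743006+0.025507·2.858133570=-0.110840593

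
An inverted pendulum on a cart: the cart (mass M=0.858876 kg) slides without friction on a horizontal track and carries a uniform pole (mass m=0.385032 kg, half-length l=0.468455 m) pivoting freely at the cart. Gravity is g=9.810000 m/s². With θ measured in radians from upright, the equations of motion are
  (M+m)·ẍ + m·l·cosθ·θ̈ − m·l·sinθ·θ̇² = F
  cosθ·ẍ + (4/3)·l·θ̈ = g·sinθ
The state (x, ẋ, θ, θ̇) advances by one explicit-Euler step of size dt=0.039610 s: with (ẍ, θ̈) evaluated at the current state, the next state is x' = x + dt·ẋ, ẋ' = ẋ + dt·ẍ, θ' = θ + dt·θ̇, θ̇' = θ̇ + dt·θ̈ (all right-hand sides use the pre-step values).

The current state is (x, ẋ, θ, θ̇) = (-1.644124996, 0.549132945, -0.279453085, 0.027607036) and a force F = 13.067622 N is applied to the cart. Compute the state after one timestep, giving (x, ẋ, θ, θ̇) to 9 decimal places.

sinθ=-0.275829992, cosθ=0.961206438
temp = (F + m·l·θ̇²·sinθ)/(M+m) = (13.067622 + -0.000037918)/1.243908 = 10.505265729
θ̈ = (g·sinθ − cosθ·temp)/(l·(4/3 − m·cos²θ/(M+m))) = -26.095968900
ẍ = temp − m·l·θ̈·cosθ/(M+m) = 14.142460348
Euler: x'=-1.644124996+0.039610·0.549132945=-1.622373840, ẋ'=0.549132945+0.039610·14.142460348=1.109315799
       θ'=-0.279453085+0.039610·0.027607036=-0.278359570, θ̇'=0.027607036+0.039610·-26.095968900=-1.006054292

(-1.622373840, 1.109315799, -0.278359570, -1.006054292)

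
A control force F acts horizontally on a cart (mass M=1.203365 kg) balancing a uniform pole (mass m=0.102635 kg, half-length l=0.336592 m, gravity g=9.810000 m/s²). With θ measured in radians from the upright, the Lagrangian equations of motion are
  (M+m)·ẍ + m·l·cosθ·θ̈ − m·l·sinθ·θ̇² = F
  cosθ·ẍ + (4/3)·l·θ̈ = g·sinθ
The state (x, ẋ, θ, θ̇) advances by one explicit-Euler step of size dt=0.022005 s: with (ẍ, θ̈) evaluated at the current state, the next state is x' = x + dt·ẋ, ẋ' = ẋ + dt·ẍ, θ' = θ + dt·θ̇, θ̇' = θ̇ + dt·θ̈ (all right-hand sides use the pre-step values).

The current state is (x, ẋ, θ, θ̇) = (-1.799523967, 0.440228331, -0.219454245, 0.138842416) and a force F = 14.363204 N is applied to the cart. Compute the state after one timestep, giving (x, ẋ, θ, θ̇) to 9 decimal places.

sinθ=-0.217696990, cosθ=0.976016404
temp = (F + m·l·θ̇²·sinθ)/(M+m) = (14.363204 + -0.000144976)/1.306000 = 10.997748104
θ̈ = (g·sinθ − cosθ·temp)/(l·(4/3 − m·cos²θ/(M+m))) = -30.382107763
ẍ = temp − m·l·θ̈·cosθ/(M+m) = 11.782136420
Euler: x'=-1.799523967+0.022005·0.440228331=-1.789836743, ẋ'=0.440228331+0.022005·11.782136420=0.699494243
       θ'=-0.219454245+0.022005·0.138842416=-0.216399018, θ̇'=0.138842416+0.022005·-30.382107763=-0.529715865

(-1.789836743, 0.699494243, -0.216399018, -0.529715865)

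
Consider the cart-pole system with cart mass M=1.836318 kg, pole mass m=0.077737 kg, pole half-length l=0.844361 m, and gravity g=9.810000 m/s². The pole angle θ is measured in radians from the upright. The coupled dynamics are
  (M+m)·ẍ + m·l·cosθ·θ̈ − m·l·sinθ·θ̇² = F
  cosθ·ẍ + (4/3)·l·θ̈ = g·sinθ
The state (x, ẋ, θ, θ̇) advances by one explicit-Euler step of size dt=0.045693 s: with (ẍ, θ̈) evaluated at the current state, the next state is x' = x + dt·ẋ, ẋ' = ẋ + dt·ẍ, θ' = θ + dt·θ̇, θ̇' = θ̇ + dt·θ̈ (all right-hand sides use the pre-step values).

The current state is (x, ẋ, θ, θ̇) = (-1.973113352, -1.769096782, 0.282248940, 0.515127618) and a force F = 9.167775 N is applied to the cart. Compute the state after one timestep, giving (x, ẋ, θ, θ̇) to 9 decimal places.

sinθ=0.278516304, cosθ=0.960431501
temp = (F + m·l·θ̇²·sinθ)/(M+m) = (9.167775 + 0.004851055)/1.914055 = 4.792247901
θ̈ = (g·sinθ − cosθ·temp)/(l·(4/3 − m·cos²θ/(M+m))) = -1.709387213
ẍ = temp − m·l·θ̈·cosθ/(M+m) = 4.848547898
Euler: x'=-1.973113352+0.045693·-1.769096782=-2.053948691, ẋ'=-1.769096782+0.045693·4.848547898=-1.547552083
       θ'=0.282248940+0.045693·0.515127618=0.305786666, θ̇'=0.515127618+0.045693·-1.709387213=0.437020588

(-2.053948691, -1.547552083, 0.305786666, 0.437020588)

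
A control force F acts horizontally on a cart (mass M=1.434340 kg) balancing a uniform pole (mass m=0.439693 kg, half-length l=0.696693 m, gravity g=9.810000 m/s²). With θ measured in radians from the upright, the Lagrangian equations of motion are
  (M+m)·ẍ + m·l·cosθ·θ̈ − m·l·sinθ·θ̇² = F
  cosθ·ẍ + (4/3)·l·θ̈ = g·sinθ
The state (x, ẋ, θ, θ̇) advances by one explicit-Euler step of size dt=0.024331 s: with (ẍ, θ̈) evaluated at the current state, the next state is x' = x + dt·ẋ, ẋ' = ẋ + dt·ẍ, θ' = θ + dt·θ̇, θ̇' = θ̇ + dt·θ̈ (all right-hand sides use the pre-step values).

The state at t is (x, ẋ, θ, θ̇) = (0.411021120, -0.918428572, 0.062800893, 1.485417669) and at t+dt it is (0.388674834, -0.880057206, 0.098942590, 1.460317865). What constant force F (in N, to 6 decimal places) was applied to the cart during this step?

F = 2.597649 N

ẍ = (ẋ'−ẋ)/dt = (-0.880057206−-0.918428572)/0.024331 = 1.577057
θ̈ = (θ̇'−θ̇)/dt = (1.460317865−1.485417669)/0.024331 = -1.031598
sinθ=0.062760, cosθ=0.998029
F = (M+m)·ẍ + m·l·cosθ·θ̈ − m·l·sinθ·θ̇² = 2.955456 + -0.315387 − 0.042420 = 2.597649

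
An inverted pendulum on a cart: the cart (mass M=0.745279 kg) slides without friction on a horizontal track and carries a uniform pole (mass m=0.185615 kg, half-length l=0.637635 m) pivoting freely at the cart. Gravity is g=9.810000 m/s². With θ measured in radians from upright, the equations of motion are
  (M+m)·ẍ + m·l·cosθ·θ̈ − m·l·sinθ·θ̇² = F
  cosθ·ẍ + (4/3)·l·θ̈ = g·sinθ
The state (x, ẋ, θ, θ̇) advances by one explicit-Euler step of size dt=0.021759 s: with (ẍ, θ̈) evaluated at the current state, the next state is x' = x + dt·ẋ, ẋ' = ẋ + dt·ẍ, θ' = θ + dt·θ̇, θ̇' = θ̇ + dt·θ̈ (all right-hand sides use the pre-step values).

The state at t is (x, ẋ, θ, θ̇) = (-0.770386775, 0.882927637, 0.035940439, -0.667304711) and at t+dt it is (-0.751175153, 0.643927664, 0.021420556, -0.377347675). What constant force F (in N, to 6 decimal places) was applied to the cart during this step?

ẍ = (ẋ'−ẋ)/dt = (0.643927664−0.882927637)/0.021759 = -10.983959
θ̈ = (θ̇'−θ̇)/dt = (-0.377347675−-0.667304711)/0.021759 = 13.325844
sinθ=0.035933, cosθ=0.999354
F = (M+m)·ẍ + m·l·cosθ·θ̈ − m·l·sinθ·θ̇² = -10.224902 + 1.576157 − 0.001894 = -8.650639

F = -8.650639 N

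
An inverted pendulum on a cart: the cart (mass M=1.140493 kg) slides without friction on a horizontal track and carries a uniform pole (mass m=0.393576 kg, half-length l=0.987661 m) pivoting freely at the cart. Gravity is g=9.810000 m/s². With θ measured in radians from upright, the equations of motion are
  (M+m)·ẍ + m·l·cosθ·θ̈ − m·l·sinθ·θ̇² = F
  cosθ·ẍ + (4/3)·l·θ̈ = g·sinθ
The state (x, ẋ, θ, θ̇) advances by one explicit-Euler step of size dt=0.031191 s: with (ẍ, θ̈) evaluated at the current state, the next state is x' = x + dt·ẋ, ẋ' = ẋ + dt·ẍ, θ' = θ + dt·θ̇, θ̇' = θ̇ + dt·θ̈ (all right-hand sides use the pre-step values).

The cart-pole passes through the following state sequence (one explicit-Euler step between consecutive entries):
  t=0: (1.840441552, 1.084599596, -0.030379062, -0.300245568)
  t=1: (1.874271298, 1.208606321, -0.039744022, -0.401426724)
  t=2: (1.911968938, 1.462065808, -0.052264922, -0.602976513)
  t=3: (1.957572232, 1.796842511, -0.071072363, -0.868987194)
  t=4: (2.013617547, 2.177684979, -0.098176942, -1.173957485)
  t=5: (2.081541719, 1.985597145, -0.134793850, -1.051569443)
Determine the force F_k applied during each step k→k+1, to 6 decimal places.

step 0→1:
  ẍ = (ẋ'−ẋ)/dt = (1.208606321−1.084599596)/0.031191 = 3.975721
  θ̈ = (θ̇'−θ̇)/dt = (-0.401426724−-0.300245568)/0.031191 = -3.243922
  sinθ=-0.030374, cosθ=0.999539
  F = (M+m)·ẍ + m·l·cosθ·θ̈ − m·l·sinθ·θ̇² = 6.099031 + -1.260394 − -0.001064 = 4.839701
step 1→2:
  ẍ = (ẋ'−ẋ)/dt = (1.462065808−1.208606321)/0.031191 = 8.126046
  θ̈ = (θ̇'−θ̇)/dt = (-0.602976513−-0.401426724)/0.031191 = -6.461793
  sinθ=-0.039734, cosθ=0.999210
  F = (M+m)·ẍ + m·l·cosθ·θ̈ − m·l·sinθ·θ̇² = 12.465915 + -2.509842 − -0.002489 = 9.958561
step 2→3:
  ẍ = (ẋ'−ẋ)/dt = (1.796842511−1.462065808)/0.031191 = 10.733119
  θ̈ = (θ̇'−θ̇)/dt = (-0.868987194−-0.602976513)/0.031191 = -8.528443
  sinθ=-0.052241, cosθ=0.998634
  F = (M+m)·ẍ + m·l·cosθ·θ̈ − m·l·sinθ·θ̇² = 16.465345 + -3.310647 − -0.007383 = 13.162081
step 3→4:
  ẍ = (ẋ'−ẋ)/dt = (2.177684979−1.796842511)/0.031191 = 12.210011
  θ̈ = (θ̇'−θ̇)/dt = (-1.173957485−-0.868987194)/0.031191 = -9.777509
  sinθ=-0.071013, cosθ=0.997475
  F = (M+m)·ẍ + m·l·cosθ·θ̈ − m·l·sinθ·θ̇² = 18.731000 + -3.791115 − -0.020845 = 14.960730
step 4→5:
  ẍ = (ẋ'−ẋ)/dt = (1.985597145−2.177684979)/0.031191 = -6.158438
  θ̈ = (θ̇'−θ̇)/dt = (-1.051569443−-1.173957485)/0.031191 = 3.923826
  sinθ=-0.098019, cosθ=0.995185
  F = (M+m)·ẍ + m·l·cosθ·θ̈ − m·l·sinθ·θ̇² = -9.447469 + 1.517923 − -0.052511 = -7.877034

F_0 = 4.839701 N
F_1 = 9.958561 N
F_2 = 13.162081 N
F_3 = 14.960730 N
F_4 = -7.877034 N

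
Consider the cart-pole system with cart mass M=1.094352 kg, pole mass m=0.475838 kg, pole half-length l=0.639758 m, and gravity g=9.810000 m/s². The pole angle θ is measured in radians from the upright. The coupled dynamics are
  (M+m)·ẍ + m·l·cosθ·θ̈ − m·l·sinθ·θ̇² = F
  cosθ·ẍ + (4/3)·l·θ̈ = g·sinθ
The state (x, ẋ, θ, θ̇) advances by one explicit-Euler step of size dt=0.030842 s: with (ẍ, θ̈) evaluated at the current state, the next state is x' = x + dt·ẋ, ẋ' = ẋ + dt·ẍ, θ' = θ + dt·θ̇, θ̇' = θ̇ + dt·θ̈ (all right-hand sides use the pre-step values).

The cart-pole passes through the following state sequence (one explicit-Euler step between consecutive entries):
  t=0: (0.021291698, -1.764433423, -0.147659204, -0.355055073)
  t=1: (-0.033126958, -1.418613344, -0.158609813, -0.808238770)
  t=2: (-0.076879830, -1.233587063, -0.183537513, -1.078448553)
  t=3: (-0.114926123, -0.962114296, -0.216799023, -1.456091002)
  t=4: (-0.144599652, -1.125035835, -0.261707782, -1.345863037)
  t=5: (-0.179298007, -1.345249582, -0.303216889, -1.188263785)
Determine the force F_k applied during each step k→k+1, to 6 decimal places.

step 0→1:
  ẍ = (ẋ'−ẋ)/dt = (-1.418613344−-1.764433423)/0.030842 = 11.212635
  θ̈ = (θ̇'−θ̇)/dt = (-0.808238770−-0.355055073)/0.030842 = -14.693720
  sinθ=-0.147123, cosθ=0.989118
  F = (M+m)·ẍ + m·l·cosθ·θ̈ − m·l·sinθ·θ̇² = 17.605967 + -4.424404 − -0.005646 = 13.187209
step 1→2:
  ẍ = (ẋ'−ẋ)/dt = (-1.233587063−-1.418613344)/0.030842 = 5.999166
  θ̈ = (θ̇'−θ̇)/dt = (-1.078448553−-0.808238770)/0.030842 = -8.761098
  sinθ=-0.157946, cosθ=0.987448
  F = (M+m)·ẍ + m·l·cosθ·θ̈ − m·l·sinθ·θ̇² = 9.419831 + -2.633586 − -0.031410 = 6.817654
step 2→3:
  ẍ = (ẋ'−ẋ)/dt = (-0.962114296−-1.233587063)/0.030842 = 8.802048
  θ̈ = (θ̇'−θ̇)/dt = (-1.456091002−-1.078448553)/0.030842 = -12.244422
  sinθ=-0.182509, cosθ=0.983204
  F = (M+m)·ẍ + m·l·cosθ·θ̈ − m·l·sinθ·θ̇² = 13.820888 + -3.664855 − -0.064619 = 10.220651
step 3→4:
  ẍ = (ẋ'−ẋ)/dt = (-1.125035835−-0.962114296)/0.030842 = -5.282457
  θ̈ = (θ̇'−θ̇)/dt = (-1.345863037−-1.456091002)/0.030842 = 3.573956
  sinθ=-0.215105, cosθ=0.976591
  F = (M+m)·ẍ + m·l·cosθ·θ̈ − m·l·sinθ·θ̇² = -8.294461 + 1.062519 − -0.138836 = -7.093106
step 4→5:
  ẍ = (ẋ'−ẋ)/dt = (-1.345249582−-1.125035835)/0.030842 = -7.140061
  θ̈ = (θ̇'−θ̇)/dt = (-1.188263785−-1.345863037)/0.030842 = 5.109891
  sinθ=-0.258731, cosθ=0.965950
  F = (M+m)·ẍ + m·l·cosθ·θ̈ − m·l·sinθ·θ̇² = -11.211252 + 1.502591 − -0.142667 = -9.565993

F_0 = 13.187209 N
F_1 = 6.817654 N
F_2 = 10.220651 N
F_3 = -7.093106 N
F_4 = -9.565993 N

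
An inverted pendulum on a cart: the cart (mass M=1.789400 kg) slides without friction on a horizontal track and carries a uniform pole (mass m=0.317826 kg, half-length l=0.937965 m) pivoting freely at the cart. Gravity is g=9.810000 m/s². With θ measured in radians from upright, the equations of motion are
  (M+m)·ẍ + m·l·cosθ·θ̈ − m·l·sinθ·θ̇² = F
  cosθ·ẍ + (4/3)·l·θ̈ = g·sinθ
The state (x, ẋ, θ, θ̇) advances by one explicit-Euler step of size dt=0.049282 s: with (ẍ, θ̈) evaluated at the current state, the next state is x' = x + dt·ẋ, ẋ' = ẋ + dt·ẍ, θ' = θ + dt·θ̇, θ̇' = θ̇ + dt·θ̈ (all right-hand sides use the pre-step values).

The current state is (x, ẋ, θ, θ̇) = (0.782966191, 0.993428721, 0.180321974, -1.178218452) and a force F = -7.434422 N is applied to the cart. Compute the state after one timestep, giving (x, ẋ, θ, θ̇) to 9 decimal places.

sinθ=0.179346336, cosθ=0.983785999
temp = (F + m·l·θ̇²·sinθ)/(M+m) = (-7.434422 + 0.074219873)/2.107226 = -3.492839462
θ̈ = (g·sinθ − cosθ·temp)/(l·(4/3 − m·cos²θ/(M+m))) = 4.665163978
ẍ = temp − m·l·θ̈·cosθ/(M+m) = -4.142120156
Euler: x'=0.782966191+0.049282·0.993428721=0.831924345, ẋ'=0.993428721+0.049282·-4.142120156=0.789296755
       θ'=0.180321974+0.049282·-1.178218452=0.122257012, θ̇'=-1.178218452+0.049282·4.665163978=-0.948309841

(0.831924345, 0.789296755, 0.122257012, -0.948309841)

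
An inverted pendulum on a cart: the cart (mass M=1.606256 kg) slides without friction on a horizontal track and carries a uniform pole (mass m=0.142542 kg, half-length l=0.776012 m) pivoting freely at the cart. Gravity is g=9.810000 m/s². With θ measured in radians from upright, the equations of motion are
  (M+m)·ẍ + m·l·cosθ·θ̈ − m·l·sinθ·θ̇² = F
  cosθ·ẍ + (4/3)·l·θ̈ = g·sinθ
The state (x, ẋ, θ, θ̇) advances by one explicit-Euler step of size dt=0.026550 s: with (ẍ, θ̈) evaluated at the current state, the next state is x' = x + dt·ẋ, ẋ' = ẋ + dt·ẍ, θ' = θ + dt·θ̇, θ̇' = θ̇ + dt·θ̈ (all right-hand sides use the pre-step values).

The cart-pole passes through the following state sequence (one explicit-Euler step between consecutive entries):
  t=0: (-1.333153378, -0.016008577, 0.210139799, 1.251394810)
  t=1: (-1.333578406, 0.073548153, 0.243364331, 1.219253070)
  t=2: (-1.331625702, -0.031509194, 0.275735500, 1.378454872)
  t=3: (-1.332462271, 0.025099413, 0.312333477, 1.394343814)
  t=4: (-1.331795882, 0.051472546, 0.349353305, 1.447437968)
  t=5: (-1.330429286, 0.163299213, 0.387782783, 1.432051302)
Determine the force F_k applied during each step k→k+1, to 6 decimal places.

step 0→1:
  ẍ = (ẋ'−ẋ)/dt = (0.073548153−-0.016008577)/0.026550 = 3.373135
  θ̈ = (θ̇'−θ̇)/dt = (1.219253070−1.251394810)/0.026550 = -1.210612
  sinθ=0.208597, cosθ=0.978002
  F = (M+m)·ẍ + m·l·cosθ·θ̈ − m·l·sinθ·θ̇² = 5.898931 + -0.130965 − 0.036133 = 5.731833
step 1→2:
  ẍ = (ẋ'−ẋ)/dt = (-0.031509194−0.073548153)/0.026550 = -3.956962
  θ̈ = (θ̇'−θ̇)/dt = (1.378454872−1.219253070)/0.026550 = 5.996301
  sinθ=0.240969, cosθ=0.970533
  F = (M+m)·ẍ + m·l·cosθ·θ̈ − m·l·sinθ·θ̇² = -6.919928 + 0.643732 − 0.039624 = -6.315820
step 2→3:
  ẍ = (ẋ'−ẋ)/dt = (0.025099413−-0.031509194)/0.026550 = 2.132151
  θ̈ = (θ̇'−θ̇)/dt = (1.394343814−1.378454872)/0.026550 = 0.598454
  sinθ=0.272255, cosθ=0.962225
  F = (M+m)·ẍ + m·l·cosθ·θ̈ − m·l·sinθ·θ̇² = 3.728701 + 0.063697 − 0.057223 = 3.735175
step 3→4:
  ẍ = (ẋ'−ẋ)/dt = (0.051472546−0.025099413)/0.026550 = 0.993338
  θ̈ = (θ̇'−θ̇)/dt = (1.447437968−1.394343814)/0.026550 = 1.999780
  sinθ=0.307280, cosθ=0.951619
  F = (M+m)·ẍ + m·l·cosθ·θ̈ − m·l·sinθ·θ̇² = 1.737148 + 0.210502 − 0.066082 = 1.881568
step 4→5:
  ẍ = (ẋ'−ẋ)/dt = (0.163299213−0.051472546)/0.026550 = 4.211927
  θ̈ = (θ̇'−θ̇)/dt = (1.432051302−1.447437968)/0.026550 = -0.579535
  sinθ=0.342290, cosθ=0.939594
  F = (M+m)·ẍ + m·l·cosθ·θ̈ − m·l·sinθ·θ̇² = 7.365810 + -0.060233 − 0.079324 = 7.226253

F_0 = 5.731833 N
F_1 = -6.315820 N
F_2 = 3.735175 N
F_3 = 1.881568 N
F_4 = 7.226253 N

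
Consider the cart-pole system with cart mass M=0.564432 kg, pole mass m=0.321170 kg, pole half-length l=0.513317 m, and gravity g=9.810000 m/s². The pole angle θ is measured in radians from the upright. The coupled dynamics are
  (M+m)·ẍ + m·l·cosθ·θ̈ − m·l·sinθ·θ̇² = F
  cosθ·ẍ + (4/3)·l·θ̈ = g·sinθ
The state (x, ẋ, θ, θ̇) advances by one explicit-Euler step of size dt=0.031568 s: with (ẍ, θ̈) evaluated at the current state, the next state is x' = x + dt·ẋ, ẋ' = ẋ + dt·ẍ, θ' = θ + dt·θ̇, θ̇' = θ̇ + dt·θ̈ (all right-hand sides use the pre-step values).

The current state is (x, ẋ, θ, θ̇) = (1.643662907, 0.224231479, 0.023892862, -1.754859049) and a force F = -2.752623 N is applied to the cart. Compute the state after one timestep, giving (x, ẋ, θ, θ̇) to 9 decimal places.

sinθ=0.023890589, cosθ=0.999714579
temp = (F + m·l·θ̇²·sinθ)/(M+m) = (-2.752623 + 0.012129194)/0.885602 = -3.094498212
θ̈ = (g·sinθ − cosθ·temp)/(l·(4/3 − m·cos²θ/(M+m))) = 6.677722284
ẍ = temp − m·l·θ̈·cosθ/(M+m) = -4.337255760
Euler: x'=1.643662907+0.031568·0.224231479=1.650741446, ẋ'=0.224231479+0.031568·-4.337255760=0.087312989
       θ'=0.023892862+0.031568·-1.754859049=-0.031504528, θ̇'=-1.754859049+0.031568·6.677722284=-1.544056712

(1.650741446, 0.087312989, -0.031504528, -1.544056712)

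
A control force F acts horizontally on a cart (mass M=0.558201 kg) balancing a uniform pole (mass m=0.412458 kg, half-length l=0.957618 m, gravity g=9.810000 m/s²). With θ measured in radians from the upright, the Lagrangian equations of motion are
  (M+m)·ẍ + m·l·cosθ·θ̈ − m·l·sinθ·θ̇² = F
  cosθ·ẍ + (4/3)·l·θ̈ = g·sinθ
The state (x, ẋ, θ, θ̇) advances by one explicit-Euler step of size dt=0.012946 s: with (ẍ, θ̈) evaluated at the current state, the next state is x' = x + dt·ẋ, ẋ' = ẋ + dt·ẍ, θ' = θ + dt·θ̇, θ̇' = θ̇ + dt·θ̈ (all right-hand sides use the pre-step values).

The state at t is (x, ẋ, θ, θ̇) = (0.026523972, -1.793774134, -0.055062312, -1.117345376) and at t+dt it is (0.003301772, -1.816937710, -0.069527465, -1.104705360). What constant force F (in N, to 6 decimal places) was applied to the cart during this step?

ẍ = (ẋ'−ẋ)/dt = (-1.816937710−-1.793774134)/0.012946 = -1.789246
θ̈ = (θ̇'−θ̇)/dt = (-1.104705360−-1.117345376)/0.012946 = 0.976365
sinθ=-0.055034, cosθ=0.998484
F = (M+m)·ẍ + m·l·cosθ·θ̈ − m·l·sinθ·θ̇² = -1.736748 + 0.385057 − -0.027138 = -1.324552

F = -1.324552 N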